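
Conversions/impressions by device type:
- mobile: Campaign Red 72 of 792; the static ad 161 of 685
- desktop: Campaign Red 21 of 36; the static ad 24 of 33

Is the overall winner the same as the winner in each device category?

Mobile: Campaign Red 72/792 = 9.1%, the static ad 161/685 = 23.5% → the static ad
Desktop: Campaign Red 21/36 = 58.3%, the static ad 24/33 = 72.7% → the static ad
Overall: Campaign Red 93/828 = 11.2%, the static ad 185/718 = 25.8% → the static ad
The static ad wins overall and in every device group — no reversal.

Yes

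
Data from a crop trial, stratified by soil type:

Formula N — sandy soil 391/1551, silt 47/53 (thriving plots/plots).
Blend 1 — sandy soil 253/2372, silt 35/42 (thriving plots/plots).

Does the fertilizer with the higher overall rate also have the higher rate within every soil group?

Yes

Sandy soil: Formula N 391/1551 = 25.2%, Blend 1 253/2372 = 10.7% → Formula N
Silt: Formula N 47/53 = 88.7%, Blend 1 35/42 = 83.3% → Formula N
Overall: Formula N 438/1604 = 27.3%, Blend 1 288/2414 = 11.9% → Formula N
Formula N wins overall and in every soil group — no reversal.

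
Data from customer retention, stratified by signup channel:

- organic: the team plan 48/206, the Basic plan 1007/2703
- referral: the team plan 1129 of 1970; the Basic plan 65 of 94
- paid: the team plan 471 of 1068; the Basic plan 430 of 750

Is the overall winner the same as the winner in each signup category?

Organic: the team plan 48/206 = 23.3%, the Basic plan 1007/2703 = 37.3% → the Basic plan
Referral: the team plan 1129/1970 = 57.3%, the Basic plan 65/94 = 69.1% → the Basic plan
Paid: the team plan 471/1068 = 44.1%, the Basic plan 430/750 = 57.3% → the Basic plan
Overall: the team plan 1648/3244 = 50.8%, the Basic plan 1502/3547 = 42.3% → the team plan
The Basic plan wins each signup group but the team plan wins overall — the comparison reverses. The Basic plan's customers skew toward organic, which has a lower base rate.

No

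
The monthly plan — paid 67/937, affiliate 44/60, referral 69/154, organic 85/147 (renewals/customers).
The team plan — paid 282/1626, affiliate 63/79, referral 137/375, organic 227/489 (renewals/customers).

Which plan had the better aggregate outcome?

Paid: the monthly plan 67/937 = 7.2%, the team plan 282/1626 = 17.3% → the team plan
Affiliate: the monthly plan 44/60 = 73.3%, the team plan 63/79 = 79.7% → the team plan
Referral: the monthly plan 69/154 = 44.8%, the team plan 137/375 = 36.5% → the monthly plan
Organic: the monthly plan 85/147 = 57.8%, the team plan 227/489 = 46.4% → the monthly plan
Overall: the monthly plan 265/1298 = 20.4%, the team plan 709/2569 = 27.6% → the team plan
(Neither sweeps every signup group, but the team plan has the higher pooled rate.)

the team plan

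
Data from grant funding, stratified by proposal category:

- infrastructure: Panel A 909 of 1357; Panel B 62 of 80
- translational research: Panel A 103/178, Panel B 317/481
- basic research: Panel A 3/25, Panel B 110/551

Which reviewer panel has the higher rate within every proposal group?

Infrastructure: Panel A 909/1357 = 67.0%, Panel B 62/80 = 77.5% → Panel B
Translational research: Panel A 103/178 = 57.9%, Panel B 317/481 = 65.9% → Panel B
Basic research: Panel A 3/25 = 12.0%, Panel B 110/551 = 20.0% → Panel B
Panel B has the higher rate in all 3 groups.

Panel B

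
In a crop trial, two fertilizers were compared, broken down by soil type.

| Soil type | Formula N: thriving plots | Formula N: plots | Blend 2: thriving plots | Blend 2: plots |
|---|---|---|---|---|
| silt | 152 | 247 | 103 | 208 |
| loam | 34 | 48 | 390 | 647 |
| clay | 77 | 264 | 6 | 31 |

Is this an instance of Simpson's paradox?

Yes

Silt: Formula N 152/247 = 61.5%, Blend 2 103/208 = 49.5% → Formula N
Loam: Formula N 34/48 = 70.8%, Blend 2 390/647 = 60.3% → Formula N
Clay: Formula N 77/264 = 29.2%, Blend 2 6/31 = 19.4% → Formula N
Overall: Formula N 263/559 = 47.0%, Blend 2 499/886 = 56.3% → Blend 2
Formula N wins each soil group but Blend 2 wins overall — the comparison reverses. Formula N's plots skew toward clay, which has a lower base rate.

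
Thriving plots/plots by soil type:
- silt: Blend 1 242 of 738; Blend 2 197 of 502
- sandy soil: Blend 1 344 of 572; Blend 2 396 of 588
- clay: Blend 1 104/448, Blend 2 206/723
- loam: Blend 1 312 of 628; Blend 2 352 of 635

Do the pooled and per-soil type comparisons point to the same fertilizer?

Silt: Blend 1 242/738 = 32.8%, Blend 2 197/502 = 39.2% → Blend 2
Sandy soil: Blend 1 344/572 = 60.1%, Blend 2 396/588 = 67.3% → Blend 2
Clay: Blend 1 104/448 = 23.2%, Blend 2 206/723 = 28.5% → Blend 2
Loam: Blend 1 312/628 = 49.7%, Blend 2 352/635 = 55.4% → Blend 2
Overall: Blend 1 1002/2386 = 42.0%, Blend 2 1151/2448 = 47.0% → Blend 2
Blend 2 wins overall and in every soil group — no reversal.

Yes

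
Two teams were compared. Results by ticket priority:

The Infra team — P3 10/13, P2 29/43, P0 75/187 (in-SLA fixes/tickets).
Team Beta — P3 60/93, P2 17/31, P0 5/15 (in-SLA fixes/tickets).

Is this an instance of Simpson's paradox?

Yes

P3: the Infra team 10/13 = 76.9%, Team Beta 60/93 = 64.5% → the Infra team
P2: the Infra team 29/43 = 67.4%, Team Beta 17/31 = 54.8% → the Infra team
P0: the Infra team 75/187 = 40.1%, Team Beta 5/15 = 33.3% → the Infra team
Overall: the Infra team 114/243 = 46.9%, Team Beta 82/139 = 59.0% → Team Beta
The Infra team wins each ticket group but Team Beta wins overall — the comparison reverses. The Infra team's tickets skew toward P0, which has a lower base rate.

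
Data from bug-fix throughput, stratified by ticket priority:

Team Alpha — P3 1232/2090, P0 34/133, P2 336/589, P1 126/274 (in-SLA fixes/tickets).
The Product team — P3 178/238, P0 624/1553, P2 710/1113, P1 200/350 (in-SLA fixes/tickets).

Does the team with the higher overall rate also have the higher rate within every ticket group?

P3: Team Alpha 1232/2090 = 58.9%, the Product team 178/238 = 74.8% → the Product team
P0: Team Alpha 34/133 = 25.6%, the Product team 624/1553 = 40.2% → the Product team
P2: Team Alpha 336/589 = 57.0%, the Product team 710/1113 = 63.8% → the Product team
P1: Team Alpha 126/274 = 46.0%, the Product team 200/350 = 57.1% → the Product team
Overall: Team Alpha 1728/3086 = 56.0%, the Product team 1712/3254 = 52.6% → Team Alpha
The Product team wins each ticket group but Team Alpha wins overall — the comparison reverses. The Product team's tickets skew toward P0, which has a lower base rate.

No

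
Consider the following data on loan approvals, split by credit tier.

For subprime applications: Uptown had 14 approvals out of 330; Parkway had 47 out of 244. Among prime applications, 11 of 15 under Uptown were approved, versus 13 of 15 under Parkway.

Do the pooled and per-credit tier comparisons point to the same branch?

Subprime: Uptown 14/330 = 4.2%, Parkway 47/244 = 19.3% → Parkway
Prime: Uptown 11/15 = 73.3%, Parkway 13/15 = 86.7% → Parkway
Overall: Uptown 25/345 = 7.2%, Parkway 60/259 = 23.2% → Parkway
Parkway wins overall and in every credit group — no reversal.

Yes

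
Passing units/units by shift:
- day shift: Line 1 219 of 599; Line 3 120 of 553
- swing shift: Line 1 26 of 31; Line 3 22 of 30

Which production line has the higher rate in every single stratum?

Day shift: Line 1 219/599 = 36.6%, Line 3 120/553 = 21.7% → Line 1
Swing shift: Line 1 26/31 = 83.9%, Line 3 22/30 = 73.3% → Line 1
Line 1 has the higher rate in both groups.

Line 1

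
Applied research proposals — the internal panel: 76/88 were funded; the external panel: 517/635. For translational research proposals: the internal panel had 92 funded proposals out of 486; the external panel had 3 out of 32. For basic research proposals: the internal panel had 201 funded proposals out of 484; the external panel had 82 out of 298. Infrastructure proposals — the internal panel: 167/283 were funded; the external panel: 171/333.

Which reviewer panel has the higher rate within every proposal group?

Applied research: the internal panel 76/88 = 86.4%, the external panel 517/635 = 81.4% → the internal panel
Translational research: the internal panel 92/486 = 18.9%, the external panel 3/32 = 9.4% → the internal panel
Basic research: the internal panel 201/484 = 41.5%, the external panel 82/298 = 27.5% → the internal panel
Infrastructure: the internal panel 167/283 = 59.0%, the external panel 171/333 = 51.4% → the internal panel
The internal panel has the higher rate in all 4 groups.

the internal panel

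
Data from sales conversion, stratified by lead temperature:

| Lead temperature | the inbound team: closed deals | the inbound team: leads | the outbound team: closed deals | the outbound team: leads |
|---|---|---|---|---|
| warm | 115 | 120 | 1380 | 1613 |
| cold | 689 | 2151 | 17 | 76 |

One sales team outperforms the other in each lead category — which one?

the inbound team

Warm: the inbound team 115/120 = 95.8%, the outbound team 1380/1613 = 85.6% → the inbound team
Cold: the inbound team 689/2151 = 32.0%, the outbound team 17/76 = 22.4% → the inbound team
The inbound team has the higher rate in both groups.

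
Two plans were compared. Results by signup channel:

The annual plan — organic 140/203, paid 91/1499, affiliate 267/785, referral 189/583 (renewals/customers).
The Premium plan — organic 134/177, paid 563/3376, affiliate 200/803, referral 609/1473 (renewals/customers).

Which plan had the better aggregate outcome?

the Premium plan

Organic: the annual plan 140/203 = 69.0%, the Premium plan 134/177 = 75.7% → the Premium plan
Paid: the annual plan 91/1499 = 6.1%, the Premium plan 563/3376 = 16.7% → the Premium plan
Affiliate: the annual plan 267/785 = 34.0%, the Premium plan 200/803 = 24.9% → the annual plan
Referral: the annual plan 189/583 = 32.4%, the Premium plan 609/1473 = 41.3% → the Premium plan
Overall: the annual plan 687/3070 = 22.4%, the Premium plan 1506/5829 = 25.8% → the Premium plan
(Neither sweeps every signup group, but the Premium plan has the higher pooled rate.)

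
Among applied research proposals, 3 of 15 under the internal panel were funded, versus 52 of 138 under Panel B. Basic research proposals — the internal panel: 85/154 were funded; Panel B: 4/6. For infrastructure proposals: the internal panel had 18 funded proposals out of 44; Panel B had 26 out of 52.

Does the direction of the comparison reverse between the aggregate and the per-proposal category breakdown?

Yes

Applied research: the internal panel 3/15 = 20.0%, Panel B 52/138 = 37.7% → Panel B
Basic research: the internal panel 85/154 = 55.2%, Panel B 4/6 = 66.7% → Panel B
Infrastructure: the internal panel 18/44 = 40.9%, Panel B 26/52 = 50.0% → Panel B
Overall: the internal panel 106/213 = 49.8%, Panel B 82/196 = 41.8% → the internal panel
Panel B wins each proposal group but the internal panel wins overall — the comparison reverses. Panel B's proposals skew toward applied research, which has a lower base rate.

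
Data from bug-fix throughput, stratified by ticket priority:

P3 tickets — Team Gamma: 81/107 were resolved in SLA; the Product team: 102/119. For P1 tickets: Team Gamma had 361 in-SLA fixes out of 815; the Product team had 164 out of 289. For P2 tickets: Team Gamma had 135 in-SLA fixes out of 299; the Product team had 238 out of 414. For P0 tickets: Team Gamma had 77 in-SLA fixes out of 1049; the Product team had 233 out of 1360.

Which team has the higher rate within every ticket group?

the Product team

P3: Team Gamma 81/107 = 75.7%, the Product team 102/119 = 85.7% → the Product team
P1: Team Gamma 361/815 = 44.3%, the Product team 164/289 = 56.7% → the Product team
P2: Team Gamma 135/299 = 45.2%, the Product team 238/414 = 57.5% → the Product team
P0: Team Gamma 77/1049 = 7.3%, the Product team 233/1360 = 17.1% → the Product team
The Product team has the higher rate in all 4 groups.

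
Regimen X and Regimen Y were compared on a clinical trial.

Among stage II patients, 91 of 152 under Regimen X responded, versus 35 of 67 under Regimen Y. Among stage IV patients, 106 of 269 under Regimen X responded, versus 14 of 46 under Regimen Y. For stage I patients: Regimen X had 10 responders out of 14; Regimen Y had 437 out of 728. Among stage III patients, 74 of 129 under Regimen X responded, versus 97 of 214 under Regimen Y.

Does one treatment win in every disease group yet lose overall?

Yes

Stage II: Regimen X 91/152 = 59.9%, Regimen Y 35/67 = 52.2% → Regimen X
Stage IV: Regimen X 106/269 = 39.4%, Regimen Y 14/46 = 30.4% → Regimen X
Stage I: Regimen X 10/14 = 71.4%, Regimen Y 437/728 = 60.0% → Regimen X
Stage III: Regimen X 74/129 = 57.4%, Regimen Y 97/214 = 45.3% → Regimen X
Overall: Regimen X 281/564 = 49.8%, Regimen Y 583/1055 = 55.3% → Regimen Y
Regimen X wins each disease group but Regimen Y wins overall — the comparison reverses. Regimen X's patients skew toward stage IV, which has a lower base rate.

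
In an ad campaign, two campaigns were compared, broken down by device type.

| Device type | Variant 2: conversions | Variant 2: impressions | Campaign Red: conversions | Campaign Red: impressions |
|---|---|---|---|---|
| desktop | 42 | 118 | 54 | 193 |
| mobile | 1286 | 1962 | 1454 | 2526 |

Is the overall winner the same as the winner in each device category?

Yes

Desktop: Variant 2 42/118 = 35.6%, Campaign Red 54/193 = 28.0% → Variant 2
Mobile: Variant 2 1286/1962 = 65.5%, Campaign Red 1454/2526 = 57.6% → Variant 2
Overall: Variant 2 1328/2080 = 63.8%, Campaign Red 1508/2719 = 55.5% → Variant 2
Variant 2 wins overall and in every device group — no reversal.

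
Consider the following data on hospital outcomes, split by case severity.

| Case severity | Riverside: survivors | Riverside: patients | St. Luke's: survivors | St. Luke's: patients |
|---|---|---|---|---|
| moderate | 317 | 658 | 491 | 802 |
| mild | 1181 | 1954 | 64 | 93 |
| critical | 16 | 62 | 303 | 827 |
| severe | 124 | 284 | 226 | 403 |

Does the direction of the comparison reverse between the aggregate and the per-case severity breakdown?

Moderate: Riverside 317/658 = 48.2%, St. Luke's 491/802 = 61.2% → St. Luke's
Mild: Riverside 1181/1954 = 60.4%, St. Luke's 64/93 = 68.8% → St. Luke's
Critical: Riverside 16/62 = 25.8%, St. Luke's 303/827 = 36.6% → St. Luke's
Severe: Riverside 124/284 = 43.7%, St. Luke's 226/403 = 56.1% → St. Luke's
Overall: Riverside 1638/2958 = 55.4%, St. Luke's 1084/2125 = 51.0% → Riverside
St. Luke's wins each case group but Riverside wins overall — the comparison reverses. St. Luke's's patients skew toward critical, which has a lower base rate.

Yes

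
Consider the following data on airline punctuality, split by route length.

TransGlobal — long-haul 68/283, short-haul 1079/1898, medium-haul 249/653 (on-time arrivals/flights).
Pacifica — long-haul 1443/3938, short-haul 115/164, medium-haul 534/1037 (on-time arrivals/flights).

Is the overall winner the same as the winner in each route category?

No

Long-haul: TransGlobal 68/283 = 24.0%, Pacifica 1443/3938 = 36.6% → Pacifica
Short-haul: TransGlobal 1079/1898 = 56.8%, Pacifica 115/164 = 70.1% → Pacifica
Medium-haul: TransGlobal 249/653 = 38.1%, Pacifica 534/1037 = 51.5% → Pacifica
Overall: TransGlobal 1396/2834 = 49.3%, Pacifica 2092/5139 = 40.7% → TransGlobal
Pacifica wins each route group but TransGlobal wins overall — the comparison reverses. Pacifica's flights skew toward long-haul, which has a lower base rate.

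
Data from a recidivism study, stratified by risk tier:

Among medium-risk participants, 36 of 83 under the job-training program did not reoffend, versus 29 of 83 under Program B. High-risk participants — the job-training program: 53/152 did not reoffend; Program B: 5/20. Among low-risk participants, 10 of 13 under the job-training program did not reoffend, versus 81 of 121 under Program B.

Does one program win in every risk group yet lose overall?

Yes

Medium-risk: the job-training program 36/83 = 43.4%, Program B 29/83 = 34.9% → the job-training program
High-risk: the job-training program 53/152 = 34.9%, Program B 5/20 = 25.0% → the job-training program
Low-risk: the job-training program 10/13 = 76.9%, Program B 81/121 = 66.9% → the job-training program
Overall: the job-training program 99/248 = 39.9%, Program B 115/224 = 51.3% → Program B
The job-training program wins each risk group but Program B wins overall — the comparison reverses. The job-training program's participants skew toward high-risk, which has a lower base rate.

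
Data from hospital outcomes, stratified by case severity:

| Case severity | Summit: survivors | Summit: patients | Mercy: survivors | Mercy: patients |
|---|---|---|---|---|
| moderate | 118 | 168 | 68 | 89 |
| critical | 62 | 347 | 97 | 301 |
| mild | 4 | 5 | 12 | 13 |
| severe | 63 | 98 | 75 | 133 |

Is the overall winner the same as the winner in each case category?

No

Moderate: Summit 118/168 = 70.2%, Mercy 68/89 = 76.4% → Mercy
Critical: Summit 62/347 = 17.9%, Mercy 97/301 = 32.2% → Mercy
Mild: Summit 4/5 = 80.0%, Mercy 12/13 = 92.3% → Mercy
Severe: Summit 63/98 = 64.3%, Mercy 75/133 = 56.4% → Summit
Overall: Summit 247/618 = 40.0%, Mercy 252/536 = 47.0% → Mercy
Neither sweeps: Summit wins 1 of 4 groups, Mercy wins 3. Mercy wins overall but not every group — no Simpson reversal.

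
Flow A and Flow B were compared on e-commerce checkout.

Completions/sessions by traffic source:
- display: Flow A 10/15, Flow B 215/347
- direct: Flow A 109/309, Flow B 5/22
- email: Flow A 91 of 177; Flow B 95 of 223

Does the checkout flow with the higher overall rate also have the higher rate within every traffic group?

No

Display: Flow A 10/15 = 66.7%, Flow B 215/347 = 62.0% → Flow A
Direct: Flow A 109/309 = 35.3%, Flow B 5/22 = 22.7% → Flow A
Email: Flow A 91/177 = 51.4%, Flow B 95/223 = 42.6% → Flow A
Overall: Flow A 210/501 = 41.9%, Flow B 315/592 = 53.2% → Flow B
Flow A wins each traffic group but Flow B wins overall — the comparison reverses. Flow A's sessions skew toward direct, which has a lower base rate.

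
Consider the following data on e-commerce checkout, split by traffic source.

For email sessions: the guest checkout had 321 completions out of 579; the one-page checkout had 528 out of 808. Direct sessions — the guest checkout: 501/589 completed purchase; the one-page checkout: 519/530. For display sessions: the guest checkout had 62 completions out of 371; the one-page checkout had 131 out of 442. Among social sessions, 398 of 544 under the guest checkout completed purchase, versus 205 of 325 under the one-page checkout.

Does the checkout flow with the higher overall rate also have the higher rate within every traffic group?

Email: the guest checkout 321/579 = 55.4%, the one-page checkout 528/808 = 65.3% → the one-page checkout
Direct: the guest checkout 501/589 = 85.1%, the one-page checkout 519/530 = 97.9% → the one-page checkout
Display: the guest checkout 62/371 = 16.7%, the one-page checkout 131/442 = 29.6% → the one-page checkout
Social: the guest checkout 398/544 = 73.2%, the one-page checkout 205/325 = 63.1% → the guest checkout
Overall: the guest checkout 1282/2083 = 61.5%, the one-page checkout 1383/2105 = 65.7% → the one-page checkout
Neither sweeps: the guest checkout wins 1 of 4 groups, the one-page checkout wins 3. The one-page checkout wins overall but not every group — no Simpson reversal.

No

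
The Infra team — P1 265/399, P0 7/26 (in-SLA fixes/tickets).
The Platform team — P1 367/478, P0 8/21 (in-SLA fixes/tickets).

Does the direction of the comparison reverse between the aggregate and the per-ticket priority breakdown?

P1: the Infra team 265/399 = 66.4%, the Platform team 367/478 = 76.8% → the Platform team
P0: the Infra team 7/26 = 26.9%, the Platform team 8/21 = 38.1% → the Platform team
Overall: the Infra team 272/425 = 64.0%, the Platform team 375/499 = 75.2% → the Platform team
The Platform team wins overall and in every ticket group — no reversal.

No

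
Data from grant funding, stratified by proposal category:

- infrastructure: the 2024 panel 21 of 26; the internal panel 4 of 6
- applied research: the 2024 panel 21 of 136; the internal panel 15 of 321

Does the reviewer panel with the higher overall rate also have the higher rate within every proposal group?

Yes

Infrastructure: the 2024 panel 21/26 = 80.8%, the internal panel 4/6 = 66.7% → the 2024 panel
Applied research: the 2024 panel 21/136 = 15.4%, the internal panel 15/321 = 4.7% → the 2024 panel
Overall: the 2024 panel 42/162 = 25.9%, the internal panel 19/327 = 5.8% → the 2024 panel
The 2024 panel wins overall and in every proposal group — no reversal.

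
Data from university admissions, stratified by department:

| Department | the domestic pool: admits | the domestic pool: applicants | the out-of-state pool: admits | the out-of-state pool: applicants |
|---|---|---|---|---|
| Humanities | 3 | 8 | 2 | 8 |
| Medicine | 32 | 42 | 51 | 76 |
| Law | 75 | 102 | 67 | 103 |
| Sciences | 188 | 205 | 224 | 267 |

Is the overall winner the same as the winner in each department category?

Humanities: the domestic pool 3/8 = 37.5%, the out-of-state pool 2/8 = 25.0% → the domestic pool
Medicine: the domestic pool 32/42 = 76.2%, the out-of-state pool 51/76 = 67.1% → the domestic pool
Law: the domestic pool 75/102 = 73.5%, the out-of-state pool 67/103 = 65.0% → the domestic pool
Sciences: the domestic pool 188/205 = 91.7%, the out-of-state pool 224/267 = 83.9% → the domestic pool
Overall: the domestic pool 298/357 = 83.5%, the out-of-state pool 344/454 = 75.8% → the domestic pool
The domestic pool wins overall and in every department group — no reversal.

Yes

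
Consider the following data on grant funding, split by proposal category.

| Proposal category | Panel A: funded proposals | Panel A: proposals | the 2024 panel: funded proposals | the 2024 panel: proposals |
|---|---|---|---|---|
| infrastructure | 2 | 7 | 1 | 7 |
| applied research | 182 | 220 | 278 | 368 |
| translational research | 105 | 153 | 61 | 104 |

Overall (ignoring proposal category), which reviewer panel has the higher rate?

Panel A

Infrastructure: Panel A 2/7 = 28.6%, the 2024 panel 1/7 = 14.3% → Panel A
Applied research: Panel A 182/220 = 82.7%, the 2024 panel 278/368 = 75.5% → Panel A
Translational research: Panel A 105/153 = 68.6%, the 2024 panel 61/104 = 58.7% → Panel A
Overall: Panel A 289/380 = 76.1%, the 2024 panel 340/479 = 71.0% → Panel A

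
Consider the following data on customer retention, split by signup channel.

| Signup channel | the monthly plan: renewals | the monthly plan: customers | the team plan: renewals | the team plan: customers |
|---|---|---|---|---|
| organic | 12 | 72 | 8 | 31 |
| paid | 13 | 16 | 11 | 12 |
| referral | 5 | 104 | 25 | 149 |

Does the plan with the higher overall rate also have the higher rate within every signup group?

Organic: the monthly plan 12/72 = 16.7%, the team plan 8/31 = 25.8% → the team plan
Paid: the monthly plan 13/16 = 81.2%, the team plan 11/12 = 91.7% → the team plan
Referral: the monthly plan 5/104 = 4.8%, the team plan 25/149 = 16.8% → the team plan
Overall: the monthly plan 30/192 = 15.6%, the team plan 44/192 = 22.9% → the team plan
The team plan wins overall and in every signup group — no reversal.

Yes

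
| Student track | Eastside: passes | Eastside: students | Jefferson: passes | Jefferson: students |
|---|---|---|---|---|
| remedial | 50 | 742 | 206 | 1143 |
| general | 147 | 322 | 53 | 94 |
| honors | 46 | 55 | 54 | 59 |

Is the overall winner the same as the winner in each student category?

Yes

Remedial: Eastside 50/742 = 6.7%, Jefferson 206/1143 = 18.0% → Jefferson
General: Eastside 147/322 = 45.7%, Jefferson 53/94 = 56.4% → Jefferson
Honors: Eastside 46/55 = 83.6%, Jefferson 54/59 = 91.5% → Jefferson
Overall: Eastside 243/1119 = 21.7%, Jefferson 313/1296 = 24.2% → Jefferson
Jefferson wins overall and in every student group — no reversal.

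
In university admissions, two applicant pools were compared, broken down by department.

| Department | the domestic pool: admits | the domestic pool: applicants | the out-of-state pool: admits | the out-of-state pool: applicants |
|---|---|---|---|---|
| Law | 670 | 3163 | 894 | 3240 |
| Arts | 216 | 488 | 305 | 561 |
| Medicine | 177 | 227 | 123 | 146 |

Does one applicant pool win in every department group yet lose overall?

Law: the domestic pool 670/3163 = 21.2%, the out-of-state pool 894/3240 = 27.6% → the out-of-state pool
Arts: the domestic pool 216/488 = 44.3%, the out-of-state pool 305/561 = 54.4% → the out-of-state pool
Medicine: the domestic pool 177/227 = 78.0%, the out-of-state pool 123/146 = 84.2% → the out-of-state pool
Overall: the domestic pool 1063/3878 = 27.4%, the out-of-state pool 1322/3947 = 33.5% → the out-of-state pool
The out-of-state pool wins overall and in every department group — no reversal.

No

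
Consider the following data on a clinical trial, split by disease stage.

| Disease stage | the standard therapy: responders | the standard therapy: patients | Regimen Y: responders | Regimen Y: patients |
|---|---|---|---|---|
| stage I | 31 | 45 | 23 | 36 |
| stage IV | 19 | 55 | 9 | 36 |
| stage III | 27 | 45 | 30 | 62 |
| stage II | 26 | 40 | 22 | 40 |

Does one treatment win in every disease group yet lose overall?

Stage I: the standard therapy 31/45 = 68.9%, Regimen Y 23/36 = 63.9% → the standard therapy
Stage IV: the standard therapy 19/55 = 34.5%, Regimen Y 9/36 = 25.0% → the standard therapy
Stage III: the standard therapy 27/45 = 60.0%, Regimen Y 30/62 = 48.4% → the standard therapy
Stage II: the standard therapy 26/40 = 65.0%, Regimen Y 22/40 = 55.0% → the standard therapy
Overall: the standard therapy 103/185 = 55.7%, Regimen Y 84/174 = 48.3% → the standard therapy
The standard therapy wins overall and in every disease group — no reversal.

No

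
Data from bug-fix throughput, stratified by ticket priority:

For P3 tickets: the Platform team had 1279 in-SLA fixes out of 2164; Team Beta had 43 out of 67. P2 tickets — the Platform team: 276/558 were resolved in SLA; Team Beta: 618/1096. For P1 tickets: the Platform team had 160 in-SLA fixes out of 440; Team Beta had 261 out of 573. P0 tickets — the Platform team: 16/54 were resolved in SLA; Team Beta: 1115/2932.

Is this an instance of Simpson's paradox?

Yes

P3: the Platform team 1279/2164 = 59.1%, Team Beta 43/67 = 64.2% → Team Beta
P2: the Platform team 276/558 = 49.5%, Team Beta 618/1096 = 56.4% → Team Beta
P1: the Platform team 160/440 = 36.4%, Team Beta 261/573 = 45.5% → Team Beta
P0: the Platform team 16/54 = 29.6%, Team Beta 1115/2932 = 38.0% → Team Beta
Overall: the Platform team 1731/3216 = 53.8%, Team Beta 2037/4668 = 43.6% → the Platform team
Team Beta wins each ticket group but the Platform team wins overall — the comparison reverses. Team Beta's tickets skew toward P0, which has a lower base rate.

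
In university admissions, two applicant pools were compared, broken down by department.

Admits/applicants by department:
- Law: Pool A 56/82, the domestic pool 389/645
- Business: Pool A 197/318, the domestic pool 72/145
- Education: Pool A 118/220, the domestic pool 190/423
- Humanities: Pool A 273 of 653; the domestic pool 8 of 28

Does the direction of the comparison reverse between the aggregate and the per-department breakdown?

Law: Pool A 56/82 = 68.3%, the domestic pool 389/645 = 60.3% → Pool A
Business: Pool A 197/318 = 61.9%, the domestic pool 72/145 = 49.7% → Pool A
Education: Pool A 118/220 = 53.6%, the domestic pool 190/423 = 44.9% → Pool A
Humanities: Pool A 273/653 = 41.8%, the domestic pool 8/28 = 28.6% → Pool A
Overall: Pool A 644/1273 = 50.6%, the domestic pool 659/1241 = 53.1% → the domestic pool
Pool A wins each department group but the domestic pool wins overall — the comparison reverses. Pool A's applicants skew toward Humanities, which has a lower base rate.

Yes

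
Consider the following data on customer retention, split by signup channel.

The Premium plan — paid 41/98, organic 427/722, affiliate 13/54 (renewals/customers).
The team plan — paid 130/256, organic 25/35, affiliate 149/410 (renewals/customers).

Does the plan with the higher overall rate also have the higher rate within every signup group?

Paid: the Premium plan 41/98 = 41.8%, the team plan 130/256 = 50.8% → the team plan
Organic: the Premium plan 427/722 = 59.1%, the team plan 25/35 = 71.4% → the team plan
Affiliate: the Premium plan 13/54 = 24.1%, the team plan 149/410 = 36.3% → the team plan
Overall: the Premium plan 481/874 = 55.0%, the team plan 304/701 = 43.4% → the Premium plan
The team plan wins each signup group but the Premium plan wins overall — the comparison reverses. The team plan's customers skew toward affiliate, which has a lower base rate.

No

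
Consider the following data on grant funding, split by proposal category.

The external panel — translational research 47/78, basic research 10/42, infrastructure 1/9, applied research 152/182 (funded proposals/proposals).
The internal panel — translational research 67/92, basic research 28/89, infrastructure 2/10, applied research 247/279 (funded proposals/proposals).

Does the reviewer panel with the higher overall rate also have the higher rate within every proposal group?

Translational research: the external panel 47/78 = 60.3%, the internal panel 67/92 = 72.8% → the internal panel
Basic research: the external panel 10/42 = 23.8%, the internal panel 28/89 = 31.5% → the internal panel
Infrastructure: the external panel 1/9 = 11.1%, the internal panel 2/10 = 20.0% → the internal panel
Applied research: the external panel 152/182 = 83.5%, the internal panel 247/279 = 88.5% → the internal panel
Overall: the external panel 210/311 = 67.5%, the internal panel 344/470 = 73.2% → the internal panel
The internal panel wins overall and in every proposal group — no reversal.

Yes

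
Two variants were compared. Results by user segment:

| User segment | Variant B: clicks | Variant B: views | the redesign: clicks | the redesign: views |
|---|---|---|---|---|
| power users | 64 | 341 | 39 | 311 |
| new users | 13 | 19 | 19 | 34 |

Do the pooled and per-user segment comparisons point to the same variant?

Power users: Variant B 64/341 = 18.8%, the redesign 39/311 = 12.5% → Variant B
New users: Variant B 13/19 = 68.4%, the redesign 19/34 = 55.9% → Variant B
Overall: Variant B 77/360 = 21.4%, the redesign 58/345 = 16.8% → Variant B
Variant B wins overall and in every user group — no reversal.

Yes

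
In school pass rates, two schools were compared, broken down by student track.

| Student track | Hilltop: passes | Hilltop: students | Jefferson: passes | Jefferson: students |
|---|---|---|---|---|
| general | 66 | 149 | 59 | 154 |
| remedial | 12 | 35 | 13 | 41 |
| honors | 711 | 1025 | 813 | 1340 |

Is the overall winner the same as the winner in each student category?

General: Hilltop 66/149 = 44.3%, Jefferson 59/154 = 38.3% → Hilltop
Remedial: Hilltop 12/35 = 34.3%, Jefferson 13/41 = 31.7% → Hilltop
Honors: Hilltop 711/1025 = 69.4%, Jefferson 813/1340 = 60.7% → Hilltop
Overall: Hilltop 789/1209 = 65.3%, Jefferson 885/1535 = 57.7% → Hilltop
Hilltop wins overall and in every student group — no reversal.

Yes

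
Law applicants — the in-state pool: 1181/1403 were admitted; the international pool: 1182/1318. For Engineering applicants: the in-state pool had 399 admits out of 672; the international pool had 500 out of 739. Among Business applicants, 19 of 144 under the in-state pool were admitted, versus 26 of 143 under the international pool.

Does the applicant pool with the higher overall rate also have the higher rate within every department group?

Yes

Law: the in-state pool 1181/1403 = 84.2%, the international pool 1182/1318 = 89.7% → the international pool
Engineering: the in-state pool 399/672 = 59.4%, the international pool 500/739 = 67.7% → the international pool
Business: the in-state pool 19/144 = 13.2%, the international pool 26/143 = 18.2% → the international pool
Overall: the in-state pool 1599/2219 = 72.1%, the international pool 1708/2200 = 77.6% → the international pool
The international pool wins overall and in every department group — no reversal.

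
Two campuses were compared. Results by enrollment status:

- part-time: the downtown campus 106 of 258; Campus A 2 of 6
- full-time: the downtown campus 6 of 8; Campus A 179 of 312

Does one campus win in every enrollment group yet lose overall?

Part-time: the downtown campus 106/258 = 41.1%, Campus A 2/6 = 33.3% → the downtown campus
Full-time: the downtown campus 6/8 = 75.0%, Campus A 179/312 = 57.4% → the downtown campus
Overall: the downtown campus 112/266 = 42.1%, Campus A 181/318 = 56.9% → Campus A
The downtown campus wins each enrollment group but Campus A wins overall — the comparison reverses. The downtown campus's students skew toward part-time, which has a lower base rate.

Yes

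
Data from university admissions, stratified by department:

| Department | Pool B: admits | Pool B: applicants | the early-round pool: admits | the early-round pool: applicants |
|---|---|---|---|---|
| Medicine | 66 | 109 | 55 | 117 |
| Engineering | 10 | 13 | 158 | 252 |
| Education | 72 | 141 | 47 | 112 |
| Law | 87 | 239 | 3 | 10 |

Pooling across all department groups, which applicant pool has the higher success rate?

Medicine: Pool B 66/109 = 60.6%, the early-round pool 55/117 = 47.0% → Pool B
Engineering: Pool B 10/13 = 76.9%, the early-round pool 158/252 = 62.7% → Pool B
Education: Pool B 72/141 = 51.1%, the early-round pool 47/112 = 42.0% → Pool B
Law: Pool B 87/239 = 36.4%, the early-round pool 3/10 = 30.0% → Pool B
Overall: Pool B 235/502 = 46.8%, the early-round pool 263/491 = 53.6% → the early-round pool
(Pool B wins every department group but the early-round pool wins overall — Pool B's applicants skew toward the low-rate Law group.)

the early-round pool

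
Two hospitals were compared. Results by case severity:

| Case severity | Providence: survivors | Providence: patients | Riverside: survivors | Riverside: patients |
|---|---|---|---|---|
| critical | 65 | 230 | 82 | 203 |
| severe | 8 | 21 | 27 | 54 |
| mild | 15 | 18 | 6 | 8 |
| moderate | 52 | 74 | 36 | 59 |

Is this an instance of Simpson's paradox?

Critical: Providence 65/230 = 28.3%, Riverside 82/203 = 40.4% → Riverside
Severe: Providence 8/21 = 38.1%, Riverside 27/54 = 50.0% → Riverside
Mild: Providence 15/18 = 83.3%, Riverside 6/8 = 75.0% → Providence
Moderate: Providence 52/74 = 70.3%, Riverside 36/59 = 61.0% → Providence
Overall: Providence 140/343 = 40.8%, Riverside 151/324 = 46.6% → Riverside
Neither sweeps: Providence wins 2 of 4 groups, Riverside wins 2. Riverside wins overall but not every group — no Simpson reversal.

No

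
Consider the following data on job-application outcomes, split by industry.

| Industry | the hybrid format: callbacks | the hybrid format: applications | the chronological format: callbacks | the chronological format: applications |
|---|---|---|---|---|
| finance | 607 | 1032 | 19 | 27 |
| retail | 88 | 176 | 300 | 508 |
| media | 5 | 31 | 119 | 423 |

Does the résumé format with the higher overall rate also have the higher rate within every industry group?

No

Finance: the hybrid format 607/1032 = 58.8%, the chronological format 19/27 = 70.4% → the chronological format
Retail: the hybrid format 88/176 = 50.0%, the chronological format 300/508 = 59.1% → the chronological format
Media: the hybrid format 5/31 = 16.1%, the chronological format 119/423 = 28.1% → the chronological format
Overall: the hybrid format 700/1239 = 56.5%, the chronological format 438/958 = 45.7% → the hybrid format
The chronological format wins each industry group but the hybrid format wins overall — the comparison reverses. The chronological format's applications skew toward media, which has a lower base rate.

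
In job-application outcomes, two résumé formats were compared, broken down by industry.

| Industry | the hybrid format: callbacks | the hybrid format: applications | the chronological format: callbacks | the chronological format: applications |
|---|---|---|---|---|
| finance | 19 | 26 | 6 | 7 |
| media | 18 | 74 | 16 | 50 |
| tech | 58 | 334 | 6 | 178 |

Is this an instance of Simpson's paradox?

No

Finance: the hybrid format 19/26 = 73.1%, the chronological format 6/7 = 85.7% → the chronological format
Media: the hybrid format 18/74 = 24.3%, the chronological format 16/50 = 32.0% → the chronological format
Tech: the hybrid format 58/334 = 17.4%, the chronological format 6/178 = 3.4% → the hybrid format
Overall: the hybrid format 95/434 = 21.9%, the chronological format 28/235 = 11.9% → the hybrid format
Neither sweeps: the hybrid format wins 1 of 3 groups, the chronological format wins 2. The hybrid format wins overall but not every group — no Simpson reversal.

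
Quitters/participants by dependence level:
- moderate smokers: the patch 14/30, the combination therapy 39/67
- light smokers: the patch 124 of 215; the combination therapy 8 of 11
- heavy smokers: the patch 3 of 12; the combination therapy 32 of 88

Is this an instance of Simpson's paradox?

Yes

Moderate smokers: the patch 14/30 = 46.7%, the combination therapy 39/67 = 58.2% → the combination therapy
Light smokers: the patch 124/215 = 57.7%, the combination therapy 8/11 = 72.7% → the combination therapy
Heavy smokers: the patch 3/12 = 25.0%, the combination therapy 32/88 = 36.4% → the combination therapy
Overall: the patch 141/257 = 54.9%, the combination therapy 79/166 = 47.6% → the patch
The combination therapy wins each dependence group but the patch wins overall — the comparison reverses. The combination therapy's participants skew toward heavy smokers, which has a lower base rate.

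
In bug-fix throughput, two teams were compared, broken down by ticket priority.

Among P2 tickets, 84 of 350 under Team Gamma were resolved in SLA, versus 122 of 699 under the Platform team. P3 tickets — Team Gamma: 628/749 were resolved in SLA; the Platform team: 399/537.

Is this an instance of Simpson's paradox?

P2: Team Gamma 84/350 = 24.0%, the Platform team 122/699 = 17.5% → Team Gamma
P3: Team Gamma 628/749 = 83.8%, the Platform team 399/537 = 74.3% → Team Gamma
Overall: Team Gamma 712/1099 = 64.8%, the Platform team 521/1236 = 42.2% → Team Gamma
Team Gamma wins overall and in every ticket group — no reversal.

No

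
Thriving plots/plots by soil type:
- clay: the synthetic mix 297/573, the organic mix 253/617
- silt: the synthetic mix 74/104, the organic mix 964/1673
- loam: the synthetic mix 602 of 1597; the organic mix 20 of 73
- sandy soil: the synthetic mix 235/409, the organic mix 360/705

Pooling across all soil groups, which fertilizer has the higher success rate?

the organic mix

Clay: the synthetic mix 297/573 = 51.8%, the organic mix 253/617 = 41.0% → the synthetic mix
Silt: the synthetic mix 74/104 = 71.2%, the organic mix 964/1673 = 57.6% → the synthetic mix
Loam: the synthetic mix 602/1597 = 37.7%, the organic mix 20/73 = 27.4% → the synthetic mix
Sandy soil: the synthetic mix 235/409 = 57.5%, the organic mix 360/705 = 51.1% → the synthetic mix
Overall: the synthetic mix 1208/2683 = 45.0%, the organic mix 1597/3068 = 52.1% → the organic mix
(The synthetic mix wins every soil group but the organic mix wins overall — the synthetic mix's plots skew toward the low-rate loam group.)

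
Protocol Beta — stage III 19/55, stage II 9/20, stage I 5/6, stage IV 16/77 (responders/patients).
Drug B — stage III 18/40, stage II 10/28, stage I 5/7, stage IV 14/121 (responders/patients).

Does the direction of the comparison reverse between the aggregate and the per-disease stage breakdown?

No

Stage III: Protocol Beta 19/55 = 34.5%, Drug B 18/40 = 45.0% → Drug B
Stage II: Protocol Beta 9/20 = 45.0%, Drug B 10/28 = 35.7% → Protocol Beta
Stage I: Protocol Beta 5/6 = 83.3%, Drug B 5/7 = 71.4% → Protocol Beta
Stage IV: Protocol Beta 16/77 = 20.8%, Drug B 14/121 = 11.6% → Protocol Beta
Overall: Protocol Beta 49/158 = 31.0%, Drug B 47/196 = 24.0% → Protocol Beta
Neither sweeps: Protocol Beta wins 3 of 4 groups, Drug B wins 1. Protocol Beta wins overall but not every group — no Simpson reversal.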